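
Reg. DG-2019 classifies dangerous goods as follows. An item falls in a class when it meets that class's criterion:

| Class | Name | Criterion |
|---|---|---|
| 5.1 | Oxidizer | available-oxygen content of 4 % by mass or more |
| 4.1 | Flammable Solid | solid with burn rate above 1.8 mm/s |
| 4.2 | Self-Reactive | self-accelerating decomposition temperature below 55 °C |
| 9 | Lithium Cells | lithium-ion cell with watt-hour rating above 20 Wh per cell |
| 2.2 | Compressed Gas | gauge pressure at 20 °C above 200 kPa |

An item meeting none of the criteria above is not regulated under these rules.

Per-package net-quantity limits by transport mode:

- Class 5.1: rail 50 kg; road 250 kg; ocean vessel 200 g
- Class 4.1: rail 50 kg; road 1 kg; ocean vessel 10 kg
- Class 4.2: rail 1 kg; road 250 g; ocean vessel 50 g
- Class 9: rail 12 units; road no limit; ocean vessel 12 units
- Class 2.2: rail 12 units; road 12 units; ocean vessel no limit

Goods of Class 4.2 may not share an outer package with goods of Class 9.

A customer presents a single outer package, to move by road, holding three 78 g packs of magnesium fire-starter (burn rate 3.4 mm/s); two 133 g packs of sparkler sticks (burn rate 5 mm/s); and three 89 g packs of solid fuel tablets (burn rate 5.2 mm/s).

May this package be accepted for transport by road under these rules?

With burn rate 3.4 mm/s (> 1.8 mm/s), the magnesium fire-starter falls in Class 4.1.
With burn rate 5 mm/s (> 1.8 mm/s), the sparkler sticks fall in Class 4.1.
Burn rate 5.2 mm/s meets the Class 4.1 criterion (Flammable Solid), so the solid fuel tablets are Class 4.1.
Total Class 4.1: (three 78 g packs = 234 g) + (two 133 g packs = 266 g) + (three 89 g packs = 267 g) = 767 g.
That is within the Class 4.1 road limit of 1 kg.

Yes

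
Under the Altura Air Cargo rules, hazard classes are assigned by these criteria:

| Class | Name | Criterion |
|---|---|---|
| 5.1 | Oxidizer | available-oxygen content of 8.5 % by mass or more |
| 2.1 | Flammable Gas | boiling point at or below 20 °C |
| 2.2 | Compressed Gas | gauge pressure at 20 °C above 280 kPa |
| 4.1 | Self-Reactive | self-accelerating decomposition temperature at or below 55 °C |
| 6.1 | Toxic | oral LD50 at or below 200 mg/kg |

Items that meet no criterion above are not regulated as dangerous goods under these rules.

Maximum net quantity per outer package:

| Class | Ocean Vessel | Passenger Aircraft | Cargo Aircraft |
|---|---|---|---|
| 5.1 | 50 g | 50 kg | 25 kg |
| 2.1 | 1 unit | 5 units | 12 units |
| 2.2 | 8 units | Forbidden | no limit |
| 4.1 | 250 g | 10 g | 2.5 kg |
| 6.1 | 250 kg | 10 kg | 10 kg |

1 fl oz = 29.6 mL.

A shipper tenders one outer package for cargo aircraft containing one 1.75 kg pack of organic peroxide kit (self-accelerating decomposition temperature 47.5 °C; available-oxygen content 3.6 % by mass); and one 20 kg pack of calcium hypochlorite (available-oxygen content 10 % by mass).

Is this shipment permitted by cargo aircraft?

Yes

Self-accelerating decomposition temperature 47.5 °C meets the Class 4.1 criterion (Self-Reactive), so the organic peroxide kit is Class 4.1.
With available-oxygen content 10 % by mass (≥ 8.5 % by mass), the calcium hypochlorite falls in Class 5.1.
Class 5.1 quantity: 20 kg.
That is within the Class 5.1 cargo aircraft limit of 25 kg.
Class 4.1 quantity: 1.75 kg.
1.75 kg is within the cargo aircraft limit of 2.5 kg for Class 4.1.
Every hazard class is within its cargo aircraft limit and no segregation rule is violated.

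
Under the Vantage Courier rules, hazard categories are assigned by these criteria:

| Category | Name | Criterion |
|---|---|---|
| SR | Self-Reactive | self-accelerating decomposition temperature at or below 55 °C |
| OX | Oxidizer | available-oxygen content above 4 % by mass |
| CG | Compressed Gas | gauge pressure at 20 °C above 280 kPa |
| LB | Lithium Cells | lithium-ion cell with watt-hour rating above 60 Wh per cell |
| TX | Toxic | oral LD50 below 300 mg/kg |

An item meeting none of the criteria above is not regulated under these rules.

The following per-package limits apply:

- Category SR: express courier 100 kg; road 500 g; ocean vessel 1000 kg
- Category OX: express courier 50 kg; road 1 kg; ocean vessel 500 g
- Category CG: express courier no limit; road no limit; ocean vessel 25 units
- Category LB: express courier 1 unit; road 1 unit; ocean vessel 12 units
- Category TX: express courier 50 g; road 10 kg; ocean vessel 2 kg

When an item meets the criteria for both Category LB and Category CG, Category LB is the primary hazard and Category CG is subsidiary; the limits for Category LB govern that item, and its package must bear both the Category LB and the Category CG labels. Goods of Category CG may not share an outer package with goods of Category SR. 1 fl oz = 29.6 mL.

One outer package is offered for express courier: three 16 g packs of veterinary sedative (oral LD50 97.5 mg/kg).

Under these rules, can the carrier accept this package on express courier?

Yes

With oral LD50 97.5 mg/kg (< 300 mg/kg), the veterinary sedative falls in Category TX.
Category TX quantity: three 16 g packs = 48 g.
That is within the Category TX express courier limit of 50 g.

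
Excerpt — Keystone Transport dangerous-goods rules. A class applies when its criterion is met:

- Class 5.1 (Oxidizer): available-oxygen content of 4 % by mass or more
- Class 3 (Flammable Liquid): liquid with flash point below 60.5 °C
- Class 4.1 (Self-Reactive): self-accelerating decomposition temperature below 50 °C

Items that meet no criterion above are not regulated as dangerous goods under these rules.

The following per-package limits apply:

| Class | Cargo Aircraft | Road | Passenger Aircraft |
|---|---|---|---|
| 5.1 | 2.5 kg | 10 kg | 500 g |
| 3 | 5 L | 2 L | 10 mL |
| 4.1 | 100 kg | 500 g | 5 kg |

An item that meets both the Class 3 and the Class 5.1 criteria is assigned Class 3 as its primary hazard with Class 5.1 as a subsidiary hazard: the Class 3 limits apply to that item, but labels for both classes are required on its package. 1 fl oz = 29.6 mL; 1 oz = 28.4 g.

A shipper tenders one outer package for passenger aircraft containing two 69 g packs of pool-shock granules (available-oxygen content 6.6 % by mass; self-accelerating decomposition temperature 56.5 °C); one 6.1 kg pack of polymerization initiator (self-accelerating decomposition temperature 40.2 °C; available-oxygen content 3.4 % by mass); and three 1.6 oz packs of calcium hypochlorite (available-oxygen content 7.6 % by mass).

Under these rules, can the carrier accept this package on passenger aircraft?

Available-oxygen content 6.6 % by mass meets the Class 5.1 criterion (Oxidizer), so the pool-shock granules are Class 5.1.
Polymerization initiator: self-accelerating decomposition temperature 40.2 °C < 50 °C → Class 4.1 (Self-Reactive).
Available-oxygen content 7.6 % by mass meets the Class 5.1 criterion (Oxidizer), so the calcium hypochlorite is Class 5.1.
Class 4.1 quantity: 6.1 kg.
That exceeds the Class 4.1 passenger aircraft limit of 5 kg.
Total Class 5.1: (two 69 g packs = 138 g) + (three 1.6 oz packs = 136.32 g) = 274.32 g.
274.32 g is within the passenger aircraft limit of 500 g for Class 5.1.

No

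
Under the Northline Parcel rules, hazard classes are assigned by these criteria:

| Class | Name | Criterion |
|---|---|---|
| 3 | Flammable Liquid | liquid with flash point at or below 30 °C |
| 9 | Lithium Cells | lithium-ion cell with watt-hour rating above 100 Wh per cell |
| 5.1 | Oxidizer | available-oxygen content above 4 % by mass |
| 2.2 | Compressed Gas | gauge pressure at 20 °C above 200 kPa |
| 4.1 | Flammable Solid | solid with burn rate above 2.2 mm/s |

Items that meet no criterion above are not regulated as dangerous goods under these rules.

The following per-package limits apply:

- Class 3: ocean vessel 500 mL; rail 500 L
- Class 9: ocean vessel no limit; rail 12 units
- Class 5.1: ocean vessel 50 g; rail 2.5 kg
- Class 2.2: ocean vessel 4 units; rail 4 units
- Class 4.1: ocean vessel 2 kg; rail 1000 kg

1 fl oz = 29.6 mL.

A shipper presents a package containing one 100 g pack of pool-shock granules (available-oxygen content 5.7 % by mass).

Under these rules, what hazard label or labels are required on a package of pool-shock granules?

Class 5.1

Pool-shock granules: available-oxygen content 5.7 % by mass > 4 % by mass → Class 5.1 (Oxidizer).
Only the Class 5.1 label is required.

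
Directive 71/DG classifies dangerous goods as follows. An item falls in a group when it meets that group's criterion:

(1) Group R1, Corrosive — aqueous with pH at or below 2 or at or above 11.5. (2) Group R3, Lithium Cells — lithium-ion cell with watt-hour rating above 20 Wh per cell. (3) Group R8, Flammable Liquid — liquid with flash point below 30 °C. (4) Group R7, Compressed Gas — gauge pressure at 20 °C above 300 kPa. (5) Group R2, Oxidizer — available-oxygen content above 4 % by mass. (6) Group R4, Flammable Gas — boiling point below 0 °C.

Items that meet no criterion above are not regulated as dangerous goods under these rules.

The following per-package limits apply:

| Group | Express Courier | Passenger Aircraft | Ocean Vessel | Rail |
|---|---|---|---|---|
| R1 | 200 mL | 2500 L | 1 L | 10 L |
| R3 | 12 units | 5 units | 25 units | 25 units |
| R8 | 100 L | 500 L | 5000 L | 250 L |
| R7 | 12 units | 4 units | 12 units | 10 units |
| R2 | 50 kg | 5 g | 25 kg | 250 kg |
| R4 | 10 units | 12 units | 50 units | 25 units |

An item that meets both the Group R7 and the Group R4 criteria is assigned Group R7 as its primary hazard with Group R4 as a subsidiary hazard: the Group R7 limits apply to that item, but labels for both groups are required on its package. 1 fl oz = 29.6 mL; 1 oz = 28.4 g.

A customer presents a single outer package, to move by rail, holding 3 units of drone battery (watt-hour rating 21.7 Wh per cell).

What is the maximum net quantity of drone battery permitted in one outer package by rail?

The drone battery has watt-hour rating 21.7 Wh per cell, which is > 20 Wh per cell, so it is Group R3 (Lithium Cells).
The rail limit for Group R3 is 25 units.

25 units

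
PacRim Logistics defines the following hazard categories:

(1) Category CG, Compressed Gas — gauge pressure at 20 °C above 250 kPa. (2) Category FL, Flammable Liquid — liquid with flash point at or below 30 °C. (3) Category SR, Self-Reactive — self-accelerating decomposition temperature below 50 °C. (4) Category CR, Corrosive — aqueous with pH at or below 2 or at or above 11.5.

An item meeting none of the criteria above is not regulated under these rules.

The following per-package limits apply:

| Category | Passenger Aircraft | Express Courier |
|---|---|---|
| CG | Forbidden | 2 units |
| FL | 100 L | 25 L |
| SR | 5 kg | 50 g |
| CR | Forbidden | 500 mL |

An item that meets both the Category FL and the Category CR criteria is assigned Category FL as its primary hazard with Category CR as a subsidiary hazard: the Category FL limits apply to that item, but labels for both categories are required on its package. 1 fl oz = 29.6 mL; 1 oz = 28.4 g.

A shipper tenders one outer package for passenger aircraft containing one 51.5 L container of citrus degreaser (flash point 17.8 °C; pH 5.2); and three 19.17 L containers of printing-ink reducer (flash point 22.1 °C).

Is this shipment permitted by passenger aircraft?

Flash point 17.8 °C meets the Category FL criterion (Flammable Liquid), so the citrus degreaser is Category FL.
Printing-ink reducer: flash point 22.1 °C ≤ 30 °C → Category FL (Flammable Liquid).
Total Category FL: 51.5 L + (three 19.17 L containers = 57.51 L) = 109.01 L.
109.01 L > 100 L (passenger aircraft limit, Category FL) — over the limit.

No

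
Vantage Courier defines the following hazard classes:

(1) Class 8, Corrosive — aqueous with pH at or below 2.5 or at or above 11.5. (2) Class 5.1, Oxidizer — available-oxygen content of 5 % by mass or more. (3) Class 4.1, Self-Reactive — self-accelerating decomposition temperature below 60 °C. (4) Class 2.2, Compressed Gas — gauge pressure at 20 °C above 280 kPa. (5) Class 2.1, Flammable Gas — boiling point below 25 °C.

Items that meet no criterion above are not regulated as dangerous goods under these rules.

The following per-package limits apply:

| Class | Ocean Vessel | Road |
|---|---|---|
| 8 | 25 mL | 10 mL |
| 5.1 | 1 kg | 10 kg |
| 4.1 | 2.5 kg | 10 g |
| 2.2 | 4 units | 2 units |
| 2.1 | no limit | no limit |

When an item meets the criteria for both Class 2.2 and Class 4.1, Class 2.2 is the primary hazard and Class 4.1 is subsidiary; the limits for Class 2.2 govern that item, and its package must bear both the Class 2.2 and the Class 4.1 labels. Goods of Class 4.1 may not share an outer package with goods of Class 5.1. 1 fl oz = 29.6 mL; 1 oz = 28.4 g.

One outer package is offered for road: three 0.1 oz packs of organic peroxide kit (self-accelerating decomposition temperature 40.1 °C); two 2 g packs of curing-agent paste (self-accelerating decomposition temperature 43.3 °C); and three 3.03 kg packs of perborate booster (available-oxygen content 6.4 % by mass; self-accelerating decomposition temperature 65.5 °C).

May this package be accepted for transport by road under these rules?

With self-accelerating decomposition temperature 40.1 °C (< 60 °C), the organic peroxide kit falls in Class 4.1.
With self-accelerating decomposition temperature 43.3 °C (< 60 °C), the curing-agent paste falls in Class 4.1.
Perborate booster: available-oxygen content 6.4 % by mass ≥ 5 % by mass → Class 5.1 (Oxidizer).
Class 4.1 net quantity: (three 0.1 oz packs = 8.52 g) + (two 2 g packs = 4 g) = 12.52 g.
12.52 g exceeds the road limit of 10 g for Class 4.1.
Class 5.1 quantity: three 3.03 kg packs = 9.09 kg.
9.09 kg is within the road limit of 10 kg for Class 5.1.
Class 4.1 and Class 5.1 may not share an outer package.

No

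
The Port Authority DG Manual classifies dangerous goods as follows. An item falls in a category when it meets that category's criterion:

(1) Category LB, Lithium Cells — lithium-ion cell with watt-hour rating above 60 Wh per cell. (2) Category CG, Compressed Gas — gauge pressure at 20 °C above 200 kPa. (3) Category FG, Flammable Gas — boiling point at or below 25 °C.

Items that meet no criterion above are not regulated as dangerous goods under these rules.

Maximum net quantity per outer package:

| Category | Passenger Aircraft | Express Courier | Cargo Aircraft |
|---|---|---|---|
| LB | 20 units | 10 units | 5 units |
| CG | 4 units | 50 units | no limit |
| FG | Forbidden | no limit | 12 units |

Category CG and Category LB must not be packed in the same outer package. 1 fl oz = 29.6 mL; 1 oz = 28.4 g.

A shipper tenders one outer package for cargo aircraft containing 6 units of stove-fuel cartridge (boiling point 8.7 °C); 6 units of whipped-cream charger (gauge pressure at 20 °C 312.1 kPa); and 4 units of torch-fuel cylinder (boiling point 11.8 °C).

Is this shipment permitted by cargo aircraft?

Yes

With boiling point 8.7 °C (≤ 25 °C), the stove-fuel cartridge falls in Category FG.
Gauge pressure at 20 °C 312.1 kPa meets the Category CG criterion (Compressed Gas), so the whipped-cream charger is Category CG.
Boiling point 11.8 °C meets the Category FG criterion (Flammable Gas), so the torch-fuel cylinder is Category FG.
Category CG quantity: 6 units.
Category CG has no per-package limit by cargo aircraft.
Category FG net quantity: 6 units + 4 units = 10 units.
10 units is within the cargo aircraft limit of 12 units for Category FG.
The segregation rule (Category CG with Category LB) does not apply to Category CG with Category FG.
Every hazard category is within its cargo aircraft limit and no segregation rule is violated.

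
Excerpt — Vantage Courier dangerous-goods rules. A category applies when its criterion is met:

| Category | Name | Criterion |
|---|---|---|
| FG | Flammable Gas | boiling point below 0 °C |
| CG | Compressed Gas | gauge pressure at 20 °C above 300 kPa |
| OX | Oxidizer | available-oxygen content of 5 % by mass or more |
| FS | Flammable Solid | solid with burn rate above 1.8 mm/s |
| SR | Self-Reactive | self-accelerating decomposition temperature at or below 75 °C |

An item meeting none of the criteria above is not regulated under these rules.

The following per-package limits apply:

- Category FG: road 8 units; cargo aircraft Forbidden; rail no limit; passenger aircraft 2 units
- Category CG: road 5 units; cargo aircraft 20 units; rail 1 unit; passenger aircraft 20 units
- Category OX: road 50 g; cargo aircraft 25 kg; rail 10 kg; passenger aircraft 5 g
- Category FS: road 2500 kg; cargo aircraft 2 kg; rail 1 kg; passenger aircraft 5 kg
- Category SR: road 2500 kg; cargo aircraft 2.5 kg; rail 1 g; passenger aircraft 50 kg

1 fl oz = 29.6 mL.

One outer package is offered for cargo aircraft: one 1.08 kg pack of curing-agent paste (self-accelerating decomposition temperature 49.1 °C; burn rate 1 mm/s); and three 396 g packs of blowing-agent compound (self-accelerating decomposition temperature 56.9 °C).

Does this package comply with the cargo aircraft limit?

With self-accelerating decomposition temperature 49.1 °C (≤ 75 °C), the curing-agent paste falls in Category SR.
With self-accelerating decomposition temperature 56.9 °C (≤ 75 °C), the blowing-agent compound falls in Category SR.
Total Category SR: 1.08 kg + (three 396 g packs = 1.188 kg) = 2.268 kg.
2.268 kg ≤ 2.5 kg (cargo aircraft limit, Category SR) — within limit.

Yes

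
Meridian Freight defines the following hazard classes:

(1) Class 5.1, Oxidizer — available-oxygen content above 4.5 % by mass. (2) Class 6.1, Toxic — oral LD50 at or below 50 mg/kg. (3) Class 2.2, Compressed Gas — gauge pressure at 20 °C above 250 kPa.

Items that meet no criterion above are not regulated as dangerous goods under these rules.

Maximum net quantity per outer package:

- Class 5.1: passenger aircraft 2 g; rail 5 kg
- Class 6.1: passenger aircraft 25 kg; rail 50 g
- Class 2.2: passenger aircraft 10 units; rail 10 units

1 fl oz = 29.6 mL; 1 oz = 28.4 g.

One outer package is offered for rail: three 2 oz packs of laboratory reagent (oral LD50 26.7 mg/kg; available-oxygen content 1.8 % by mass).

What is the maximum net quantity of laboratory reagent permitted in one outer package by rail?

The laboratory reagent has oral LD50 26.7 mg/kg, which is ≤ 50 mg/kg, so it is Class 6.1 (Toxic).
The rail limit for Class 6.1 is 50 g.

50 g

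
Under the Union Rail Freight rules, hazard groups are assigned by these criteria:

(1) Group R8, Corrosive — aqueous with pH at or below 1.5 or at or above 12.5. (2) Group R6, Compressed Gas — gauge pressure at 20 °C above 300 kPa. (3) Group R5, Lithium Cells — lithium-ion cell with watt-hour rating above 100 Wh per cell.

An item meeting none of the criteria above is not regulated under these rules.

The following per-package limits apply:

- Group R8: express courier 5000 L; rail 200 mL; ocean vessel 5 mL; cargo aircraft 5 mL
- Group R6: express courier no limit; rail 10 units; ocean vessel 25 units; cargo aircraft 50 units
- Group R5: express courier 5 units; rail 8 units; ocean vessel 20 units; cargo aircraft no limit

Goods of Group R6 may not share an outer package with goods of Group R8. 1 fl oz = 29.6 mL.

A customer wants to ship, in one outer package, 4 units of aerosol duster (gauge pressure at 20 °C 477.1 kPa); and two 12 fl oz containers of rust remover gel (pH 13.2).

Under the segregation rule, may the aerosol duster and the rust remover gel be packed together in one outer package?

No

Gauge pressure at 20 °C 477.1 kPa meets the Group R6 criterion (Compressed Gas), so the aerosol duster is Group R6.
Rust remover gel: pH 13.2 ≥ 12.5 → Group R8 (Corrosive).
Group R6 and Group R8 may not share an outer package.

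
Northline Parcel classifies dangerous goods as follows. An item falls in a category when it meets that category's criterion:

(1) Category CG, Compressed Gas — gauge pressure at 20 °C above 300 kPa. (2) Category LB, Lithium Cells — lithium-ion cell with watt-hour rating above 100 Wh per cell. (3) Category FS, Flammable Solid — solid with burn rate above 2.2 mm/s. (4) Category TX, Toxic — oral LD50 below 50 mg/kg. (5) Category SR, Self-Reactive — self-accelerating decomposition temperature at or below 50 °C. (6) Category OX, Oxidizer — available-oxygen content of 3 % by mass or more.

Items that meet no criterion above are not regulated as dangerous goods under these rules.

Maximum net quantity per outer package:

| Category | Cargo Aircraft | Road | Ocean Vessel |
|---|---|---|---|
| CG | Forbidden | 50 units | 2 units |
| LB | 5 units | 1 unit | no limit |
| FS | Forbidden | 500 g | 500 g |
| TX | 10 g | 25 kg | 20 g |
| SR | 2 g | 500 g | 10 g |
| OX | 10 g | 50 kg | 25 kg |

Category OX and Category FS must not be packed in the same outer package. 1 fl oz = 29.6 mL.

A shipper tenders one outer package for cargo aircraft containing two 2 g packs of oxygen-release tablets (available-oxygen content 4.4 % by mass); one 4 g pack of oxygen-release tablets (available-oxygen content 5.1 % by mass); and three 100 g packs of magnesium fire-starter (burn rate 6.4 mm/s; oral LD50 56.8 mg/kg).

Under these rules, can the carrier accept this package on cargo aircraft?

No

The oxygen-release tablets have available-oxygen content 4.4 % by mass, which is ≥ 3 % by mass, so they are Category OX (Oxidizer).
With available-oxygen content 5.1 % by mass (≥ 3 % by mass), the oxygen-release tablets fall in Category OX.
Magnesium fire-starter: burn rate 6.4 mm/s > 2.2 mm/s → Category FS (Flammable Solid).
Category OX net quantity: (two 2 g packs = 4 g) + 4 g = 8 g.
That is within the Category OX cargo aircraft limit of 10 g.
Category FS quantity: three 100 g packs = 300 g.
Category FS is Forbidden by cargo aircraft.
Category OX and Category FS may not share an outer package.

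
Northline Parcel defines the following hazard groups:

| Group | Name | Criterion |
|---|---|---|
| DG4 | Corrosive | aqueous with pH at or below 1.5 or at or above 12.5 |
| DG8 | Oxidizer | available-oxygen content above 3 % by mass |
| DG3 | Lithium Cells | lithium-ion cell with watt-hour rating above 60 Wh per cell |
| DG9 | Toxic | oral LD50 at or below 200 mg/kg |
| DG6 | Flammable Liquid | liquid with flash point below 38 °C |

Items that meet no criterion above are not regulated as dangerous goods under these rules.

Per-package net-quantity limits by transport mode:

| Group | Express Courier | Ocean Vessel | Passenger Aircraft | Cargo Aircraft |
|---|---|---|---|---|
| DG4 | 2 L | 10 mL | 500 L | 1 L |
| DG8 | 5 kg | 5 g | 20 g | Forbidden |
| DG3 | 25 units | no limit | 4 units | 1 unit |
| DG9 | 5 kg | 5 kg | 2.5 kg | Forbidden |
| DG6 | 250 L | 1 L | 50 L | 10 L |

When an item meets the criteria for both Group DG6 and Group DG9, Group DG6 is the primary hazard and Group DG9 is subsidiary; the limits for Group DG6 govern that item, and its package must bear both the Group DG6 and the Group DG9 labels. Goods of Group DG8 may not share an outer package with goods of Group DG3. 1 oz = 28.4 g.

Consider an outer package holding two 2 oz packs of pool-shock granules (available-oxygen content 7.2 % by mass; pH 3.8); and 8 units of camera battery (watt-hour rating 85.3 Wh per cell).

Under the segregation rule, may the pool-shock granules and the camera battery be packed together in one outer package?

Available-oxygen content 7.2 % by mass meets the Group DG8 criterion (Oxidizer), so the pool-shock granules are Group DG8.
Camera battery: watt-hour rating 85.3 Wh per cell > 60 Wh per cell → Group DG3 (Lithium Cells).
Group DG8 and Group DG3 may not share an outer package.

No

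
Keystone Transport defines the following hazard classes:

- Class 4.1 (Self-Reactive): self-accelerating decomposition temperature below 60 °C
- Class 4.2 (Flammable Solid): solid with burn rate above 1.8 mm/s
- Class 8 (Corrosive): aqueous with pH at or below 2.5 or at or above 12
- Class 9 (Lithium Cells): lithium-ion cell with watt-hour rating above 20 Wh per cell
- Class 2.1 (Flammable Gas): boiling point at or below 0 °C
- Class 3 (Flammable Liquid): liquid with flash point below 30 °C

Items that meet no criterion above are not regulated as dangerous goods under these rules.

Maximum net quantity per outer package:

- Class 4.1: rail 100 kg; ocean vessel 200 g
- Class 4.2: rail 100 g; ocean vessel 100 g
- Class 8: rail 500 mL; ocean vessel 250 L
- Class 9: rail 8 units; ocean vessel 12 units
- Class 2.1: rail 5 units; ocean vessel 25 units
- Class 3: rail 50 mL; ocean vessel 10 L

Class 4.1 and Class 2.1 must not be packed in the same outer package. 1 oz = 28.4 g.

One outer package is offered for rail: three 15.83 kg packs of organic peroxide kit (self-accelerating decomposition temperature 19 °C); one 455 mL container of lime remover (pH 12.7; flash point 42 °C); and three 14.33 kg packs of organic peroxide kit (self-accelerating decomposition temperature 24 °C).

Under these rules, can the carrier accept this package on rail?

Self-accelerating decomposition temperature 19 °C meets the Class 4.1 criterion (Self-Reactive), so the organic peroxide kit is Class 4.1.
With pH 12.7 (≥ 12), the lime remover falls in Class 8.
Self-accelerating decomposition temperature 24 °C meets the Class 4.1 criterion (Self-Reactive), so the organic peroxide kit is Class 4.1.
Total Class 4.1: (three 15.83 kg packs = 47.49 kg) + (three 14.33 kg packs = 42.99 kg) = 90.48 kg.
90.48 kg is within the rail limit of 100 kg for Class 4.1.
Class 8 quantity: 455 mL.
455 mL is within the rail limit of 500 mL for Class 8.
The segregation rule (Class 4.1 with Class 2.1) does not apply to Class 4.1 with Class 8.
Every hazard class is within its rail limit and no segregation rule is violated.

Yes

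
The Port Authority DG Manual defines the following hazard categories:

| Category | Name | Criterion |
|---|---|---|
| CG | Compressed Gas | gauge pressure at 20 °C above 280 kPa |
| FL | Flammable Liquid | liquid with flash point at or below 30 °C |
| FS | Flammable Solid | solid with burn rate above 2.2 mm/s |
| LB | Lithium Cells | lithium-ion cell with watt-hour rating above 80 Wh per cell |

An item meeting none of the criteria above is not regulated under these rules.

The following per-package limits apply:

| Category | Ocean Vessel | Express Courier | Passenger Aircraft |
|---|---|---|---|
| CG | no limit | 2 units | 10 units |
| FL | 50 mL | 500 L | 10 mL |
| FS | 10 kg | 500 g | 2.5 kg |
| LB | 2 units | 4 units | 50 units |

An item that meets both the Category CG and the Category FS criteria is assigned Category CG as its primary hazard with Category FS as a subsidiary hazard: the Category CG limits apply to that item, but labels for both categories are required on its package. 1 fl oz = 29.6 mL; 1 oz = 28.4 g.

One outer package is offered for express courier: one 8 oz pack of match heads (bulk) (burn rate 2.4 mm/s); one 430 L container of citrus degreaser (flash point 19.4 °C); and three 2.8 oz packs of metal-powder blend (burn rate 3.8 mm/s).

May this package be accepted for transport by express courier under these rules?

Yes

With burn rate 2.4 mm/s (> 2.2 mm/s), the match heads (bulk) fall in Category FS.
The citrus degreaser has flash point 19.4 °C, which is ≤ 30 °C, so it is Category FL (Flammable Liquid).
Burn rate 3.8 mm/s meets the Category FS criterion (Flammable Solid), so the metal-powder blend is Category FS.
Category FL quantity: 430 L.
430 L ≤ 500 L (express courier limit, Category FL) — within limit.
Total Category FS: (one 8 oz pack = 227.2 g) + (three 2.8 oz packs = 238.56 g) = 465.76 g.
465.76 g is within the express courier limit of 500 g for Category FS.
Every hazard category is within its express courier limit and no segregation rule is violated.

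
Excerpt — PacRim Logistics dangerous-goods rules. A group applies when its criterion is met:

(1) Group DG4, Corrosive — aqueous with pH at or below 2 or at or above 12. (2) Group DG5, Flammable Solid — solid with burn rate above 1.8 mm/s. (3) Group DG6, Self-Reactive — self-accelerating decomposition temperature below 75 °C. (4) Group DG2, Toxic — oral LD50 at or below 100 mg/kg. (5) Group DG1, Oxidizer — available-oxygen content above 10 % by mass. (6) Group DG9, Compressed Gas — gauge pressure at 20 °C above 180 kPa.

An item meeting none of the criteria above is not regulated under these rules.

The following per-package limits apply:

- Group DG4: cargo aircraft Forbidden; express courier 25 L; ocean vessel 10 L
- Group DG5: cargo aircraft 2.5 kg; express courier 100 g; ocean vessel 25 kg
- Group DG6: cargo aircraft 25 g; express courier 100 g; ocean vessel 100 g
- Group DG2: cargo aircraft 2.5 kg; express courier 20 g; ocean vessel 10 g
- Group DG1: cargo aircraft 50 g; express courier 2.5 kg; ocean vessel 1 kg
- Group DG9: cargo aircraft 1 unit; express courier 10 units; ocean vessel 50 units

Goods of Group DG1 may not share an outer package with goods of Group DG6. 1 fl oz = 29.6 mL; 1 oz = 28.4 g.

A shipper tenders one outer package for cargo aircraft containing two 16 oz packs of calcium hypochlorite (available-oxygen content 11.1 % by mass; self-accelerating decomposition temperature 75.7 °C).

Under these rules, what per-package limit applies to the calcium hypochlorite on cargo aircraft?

50 g

The calcium hypochlorite has available-oxygen content 11.1 % by mass, which is > 10 % by mass, so it is Group DG1 (Oxidizer).
The cargo aircraft limit for Group DG1 is 50 g.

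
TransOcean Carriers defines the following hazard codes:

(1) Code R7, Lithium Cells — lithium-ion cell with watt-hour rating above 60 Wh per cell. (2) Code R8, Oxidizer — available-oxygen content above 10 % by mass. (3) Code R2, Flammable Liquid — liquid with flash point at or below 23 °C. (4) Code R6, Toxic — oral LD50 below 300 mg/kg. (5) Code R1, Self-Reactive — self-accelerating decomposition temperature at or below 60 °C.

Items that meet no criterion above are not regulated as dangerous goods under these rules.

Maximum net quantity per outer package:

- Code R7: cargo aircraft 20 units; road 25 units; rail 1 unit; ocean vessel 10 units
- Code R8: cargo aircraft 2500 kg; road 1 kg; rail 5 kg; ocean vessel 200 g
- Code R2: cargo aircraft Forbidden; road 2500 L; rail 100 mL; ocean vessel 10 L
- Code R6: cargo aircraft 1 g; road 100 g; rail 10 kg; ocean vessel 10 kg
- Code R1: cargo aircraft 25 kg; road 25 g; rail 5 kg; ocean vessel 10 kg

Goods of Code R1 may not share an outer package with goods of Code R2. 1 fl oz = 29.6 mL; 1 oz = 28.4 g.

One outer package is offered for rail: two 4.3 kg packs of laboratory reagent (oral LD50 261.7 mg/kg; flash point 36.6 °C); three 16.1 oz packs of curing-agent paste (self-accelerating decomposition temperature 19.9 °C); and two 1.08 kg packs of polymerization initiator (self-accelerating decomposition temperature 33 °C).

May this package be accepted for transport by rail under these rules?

Oral LD50 261.7 mg/kg meets the Code R6 criterion (Toxic), so the laboratory reagent is Code R6.
The curing-agent paste has self-accelerating decomposition temperature 19.9 °C, which is ≤ 60 °C, so it is Code R1 (Self-Reactive).
Polymerization initiator: self-accelerating decomposition temperature 33 °C ≤ 60 °C → Code R1 (Self-Reactive).
Code R1 net quantity: (three 16.1 oz packs = 1371.72 g) + (two 1.08 kg packs = 2.16 kg) = 3531.72 g.
3531.72 g ≤ 5 kg (rail limit, Code R1) — within limit.
Code R6 quantity: two 4.3 kg packs = 8.6 kg.
8.6 kg is within the rail limit of 10 kg for Code R6.
The segregation rule (Code R1 with Code R2) does not apply to Code R1 with Code R6.
Every hazard code is within its rail limit and no segregation rule is violated.

Yes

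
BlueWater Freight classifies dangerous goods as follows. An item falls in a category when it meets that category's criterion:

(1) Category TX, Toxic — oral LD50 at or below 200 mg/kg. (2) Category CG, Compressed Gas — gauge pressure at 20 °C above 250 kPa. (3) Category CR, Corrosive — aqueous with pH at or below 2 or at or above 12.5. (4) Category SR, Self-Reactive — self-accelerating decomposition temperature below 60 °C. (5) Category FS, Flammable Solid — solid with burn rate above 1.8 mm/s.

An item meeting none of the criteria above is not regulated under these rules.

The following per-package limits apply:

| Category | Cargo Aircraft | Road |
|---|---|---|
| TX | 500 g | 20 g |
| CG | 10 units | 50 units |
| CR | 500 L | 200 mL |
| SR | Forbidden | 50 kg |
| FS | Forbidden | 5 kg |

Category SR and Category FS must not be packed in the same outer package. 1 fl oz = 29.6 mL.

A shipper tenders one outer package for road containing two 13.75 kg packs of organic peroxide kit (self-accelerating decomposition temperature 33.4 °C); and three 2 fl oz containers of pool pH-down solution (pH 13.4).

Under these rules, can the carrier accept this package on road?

Yes

Self-accelerating decomposition temperature 33.4 °C meets the Category SR criterion (Self-Reactive), so the organic peroxide kit is Category SR.
With pH 13.4 (≥ 12.5), the pool pH-down solution falls in Category CR.
Category SR quantity: two 13.75 kg packs = 27.5 kg.
That is within the Category SR road limit of 50 kg.
Category CR quantity: three 2 fl oz containers = 177.6 mL.
177.6 mL ≤ 200 mL (road limit, Category CR) — within limit.
The segregation rule (Category SR with Category FS) does not apply to Category SR with Category CR.
Every hazard category is within its road limit and no segregation rule is violated.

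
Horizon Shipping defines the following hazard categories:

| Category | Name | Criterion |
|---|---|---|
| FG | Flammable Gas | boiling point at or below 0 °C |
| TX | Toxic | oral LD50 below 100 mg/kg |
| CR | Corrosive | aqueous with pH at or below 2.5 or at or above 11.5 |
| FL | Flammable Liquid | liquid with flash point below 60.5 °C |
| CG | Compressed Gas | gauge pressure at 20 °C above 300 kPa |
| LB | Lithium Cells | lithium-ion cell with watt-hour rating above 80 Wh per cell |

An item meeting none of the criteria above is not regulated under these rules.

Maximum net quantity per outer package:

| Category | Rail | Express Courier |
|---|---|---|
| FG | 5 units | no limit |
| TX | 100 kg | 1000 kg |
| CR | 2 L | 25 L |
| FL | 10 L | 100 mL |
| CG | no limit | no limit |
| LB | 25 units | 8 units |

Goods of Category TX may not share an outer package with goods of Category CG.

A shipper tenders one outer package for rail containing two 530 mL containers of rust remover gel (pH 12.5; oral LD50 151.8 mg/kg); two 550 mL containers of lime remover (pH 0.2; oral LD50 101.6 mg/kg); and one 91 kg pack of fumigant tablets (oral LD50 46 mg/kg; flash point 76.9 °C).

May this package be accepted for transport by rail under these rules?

With pH 12.5 (≥ 11.5), the rust remover gel falls in Category CR.
pH 0.2 meets the Category CR criterion (Corrosive), so the lime remover is Category CR.
The fumigant tablets have oral LD50 46 mg/kg, which is < 100 mg/kg, so they are Category TX (Toxic).
Category CR net quantity: (two 530 mL containers = 1.06 L) + (two 550 mL containers = 1.1 L) = 2.16 L.
2.16 L exceeds the rail limit of 2 L for Category CR.
Category TX quantity: 91 kg.
That is within the Category TX rail limit of 100 kg.
The segregation rule (Category TX with Category CG) does not apply to Category CR with Category TX.

No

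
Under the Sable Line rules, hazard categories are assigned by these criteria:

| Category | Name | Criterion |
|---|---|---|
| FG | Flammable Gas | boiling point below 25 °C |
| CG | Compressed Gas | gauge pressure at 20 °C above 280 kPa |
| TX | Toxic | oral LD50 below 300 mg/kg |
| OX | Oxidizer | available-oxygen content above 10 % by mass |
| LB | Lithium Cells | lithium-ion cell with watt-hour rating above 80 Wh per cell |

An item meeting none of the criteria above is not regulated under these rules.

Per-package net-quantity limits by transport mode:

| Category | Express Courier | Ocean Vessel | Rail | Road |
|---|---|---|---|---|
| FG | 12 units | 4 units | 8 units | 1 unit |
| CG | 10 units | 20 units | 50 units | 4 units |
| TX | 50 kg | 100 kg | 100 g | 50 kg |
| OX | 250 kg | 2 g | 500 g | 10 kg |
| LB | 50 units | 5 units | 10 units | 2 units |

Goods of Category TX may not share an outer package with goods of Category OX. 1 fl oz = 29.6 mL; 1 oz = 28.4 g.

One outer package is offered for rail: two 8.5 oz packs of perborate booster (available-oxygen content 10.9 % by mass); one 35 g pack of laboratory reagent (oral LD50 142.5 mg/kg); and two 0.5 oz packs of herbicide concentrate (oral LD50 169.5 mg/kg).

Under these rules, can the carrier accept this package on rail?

No

With available-oxygen content 10.9 % by mass (> 10 % by mass), the perborate booster falls in Category OX.
The laboratory reagent has oral LD50 142.5 mg/kg, which is < 300 mg/kg, so it is Category TX (Toxic).
Herbicide concentrate: oral LD50 169.5 mg/kg < 300 mg/kg → Category TX (Toxic).
Category TX net quantity: 35 g + (two 0.5 oz packs = 28.4 g) = 63.4 g.
63.4 g is within the rail limit of 100 g for Category TX.
Category OX quantity: two 8.5 oz packs = 482.8 g.
482.8 g ≤ 500 g (rail limit, Category OX) — within limit.
Category TX and Category OX may not share an outer package.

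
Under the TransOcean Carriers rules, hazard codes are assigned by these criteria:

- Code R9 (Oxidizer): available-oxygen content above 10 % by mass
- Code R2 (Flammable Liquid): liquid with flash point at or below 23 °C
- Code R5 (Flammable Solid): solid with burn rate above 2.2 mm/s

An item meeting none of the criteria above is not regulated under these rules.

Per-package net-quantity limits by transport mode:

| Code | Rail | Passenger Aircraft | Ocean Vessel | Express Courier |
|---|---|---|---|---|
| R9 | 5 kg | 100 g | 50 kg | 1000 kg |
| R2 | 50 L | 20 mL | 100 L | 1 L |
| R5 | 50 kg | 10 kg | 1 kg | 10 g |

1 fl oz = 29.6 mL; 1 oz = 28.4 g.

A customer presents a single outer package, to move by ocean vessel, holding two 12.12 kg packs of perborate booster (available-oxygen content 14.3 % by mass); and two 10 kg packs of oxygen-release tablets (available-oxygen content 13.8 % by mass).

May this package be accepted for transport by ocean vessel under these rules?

Yes

With available-oxygen content 14.3 % by mass (> 10 % by mass), the perborate booster falls in Code R9.
With available-oxygen content 13.8 % by mass (> 10 % by mass), the oxygen-release tablets fall in Code R9.
Code R9 net quantity: (two 12.12 kg packs = 24.24 kg) + (two 10 kg packs = 20 kg) = 44.24 kg.
44.24 kg is within the ocean vessel limit of 50 kg for Code R9.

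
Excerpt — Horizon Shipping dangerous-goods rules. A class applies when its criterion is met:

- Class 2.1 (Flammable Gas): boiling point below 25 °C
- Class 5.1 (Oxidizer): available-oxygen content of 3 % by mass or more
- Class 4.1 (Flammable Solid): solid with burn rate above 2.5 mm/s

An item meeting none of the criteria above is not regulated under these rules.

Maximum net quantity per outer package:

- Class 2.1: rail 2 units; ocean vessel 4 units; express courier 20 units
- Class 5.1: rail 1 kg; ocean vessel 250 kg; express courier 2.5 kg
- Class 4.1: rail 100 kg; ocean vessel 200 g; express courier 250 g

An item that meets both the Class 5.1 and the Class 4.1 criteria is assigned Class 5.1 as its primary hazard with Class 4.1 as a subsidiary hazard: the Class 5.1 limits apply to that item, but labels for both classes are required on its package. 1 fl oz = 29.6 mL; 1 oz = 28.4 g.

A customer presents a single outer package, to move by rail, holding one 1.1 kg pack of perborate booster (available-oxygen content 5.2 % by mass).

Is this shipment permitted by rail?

No

The perborate booster has available-oxygen content 5.2 % by mass, which is ≥ 3 % by mass, so it is Class 5.1 (Oxidizer).
Class 5.1 quantity: 1.1 kg.
1.1 kg exceeds the rail limit of 1 kg for Class 5.1.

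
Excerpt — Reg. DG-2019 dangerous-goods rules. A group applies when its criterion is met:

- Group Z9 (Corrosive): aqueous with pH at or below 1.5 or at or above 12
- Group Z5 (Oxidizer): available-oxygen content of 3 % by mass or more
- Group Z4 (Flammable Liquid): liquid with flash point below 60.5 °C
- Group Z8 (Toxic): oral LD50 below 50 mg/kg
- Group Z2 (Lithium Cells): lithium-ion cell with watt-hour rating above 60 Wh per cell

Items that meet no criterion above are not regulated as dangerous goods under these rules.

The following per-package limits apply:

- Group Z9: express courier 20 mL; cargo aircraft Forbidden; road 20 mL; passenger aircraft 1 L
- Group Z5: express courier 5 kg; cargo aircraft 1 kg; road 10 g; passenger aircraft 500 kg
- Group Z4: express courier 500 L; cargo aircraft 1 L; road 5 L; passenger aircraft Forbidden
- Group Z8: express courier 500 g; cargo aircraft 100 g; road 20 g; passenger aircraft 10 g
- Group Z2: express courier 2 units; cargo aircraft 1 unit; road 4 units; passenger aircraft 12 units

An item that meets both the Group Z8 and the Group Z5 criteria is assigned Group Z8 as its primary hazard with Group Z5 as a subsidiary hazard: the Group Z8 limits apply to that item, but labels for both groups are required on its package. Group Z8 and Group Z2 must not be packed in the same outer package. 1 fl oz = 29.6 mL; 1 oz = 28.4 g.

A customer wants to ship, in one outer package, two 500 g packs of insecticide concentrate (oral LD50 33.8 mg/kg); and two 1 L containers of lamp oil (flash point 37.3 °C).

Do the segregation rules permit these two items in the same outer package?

Yes

Insecticide concentrate: oral LD50 33.8 mg/kg < 50 mg/kg → Group Z8 (Toxic).
Flash point 37.3 °C meets the Group Z4 criterion (Flammable Liquid), so the lamp oil is Group Z4.
No segregation rule bars Group Z8 with Group Z4.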